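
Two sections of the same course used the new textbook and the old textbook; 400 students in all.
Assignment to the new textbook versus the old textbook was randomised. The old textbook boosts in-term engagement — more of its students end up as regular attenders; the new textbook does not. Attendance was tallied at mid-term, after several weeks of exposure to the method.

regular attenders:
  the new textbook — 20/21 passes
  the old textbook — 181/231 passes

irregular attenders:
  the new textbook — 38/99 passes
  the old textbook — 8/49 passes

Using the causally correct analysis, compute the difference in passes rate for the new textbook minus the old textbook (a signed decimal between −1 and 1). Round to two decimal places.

-0.19

Because the teaching method influences mid-term attendance, mid-term attendance is a post-treatment mediator, not a confounder. Stratifying on it would bias the estimate; the causal effect is the crude pooled difference.
The causal difference is the pooled difference: 0.483 − 0.675 = -0.192.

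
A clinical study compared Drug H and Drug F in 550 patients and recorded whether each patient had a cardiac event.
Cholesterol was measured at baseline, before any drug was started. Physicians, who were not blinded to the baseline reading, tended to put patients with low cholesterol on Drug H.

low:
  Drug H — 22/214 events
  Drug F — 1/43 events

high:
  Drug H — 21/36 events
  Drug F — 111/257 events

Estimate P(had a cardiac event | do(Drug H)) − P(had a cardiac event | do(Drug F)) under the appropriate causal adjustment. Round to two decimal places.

+0.12

Drug F is lower inside every cholesterol stratum but Drug H is lower in aggregate. Whether to stratify depends on how cholesterol relates to the drug.
Cholesterol satisfies the back-door criterion: it is not a descendant of the drug, and it blocks the spurious path from drug to outcome. Adjusting for it (i.e., using the within-cholesterol rates) gives the causal effect.
Adjusting over the population distribution of cholesterol: 0.467·(0.103−0.023) + 0.533·(0.583−0.432) = +0.118.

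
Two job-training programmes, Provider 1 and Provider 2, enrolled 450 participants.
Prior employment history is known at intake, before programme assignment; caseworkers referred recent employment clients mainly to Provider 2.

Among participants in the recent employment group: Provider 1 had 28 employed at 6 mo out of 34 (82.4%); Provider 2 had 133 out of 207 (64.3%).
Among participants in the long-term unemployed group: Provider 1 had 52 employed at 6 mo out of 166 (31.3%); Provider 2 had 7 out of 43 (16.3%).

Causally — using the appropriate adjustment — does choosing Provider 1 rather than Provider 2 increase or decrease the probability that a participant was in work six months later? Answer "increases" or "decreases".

The stratified and pooled comparisons disagree (Provider 1 wins within each prior employment history; Provider 2 wins overall), so the answer turns on the causal role of prior employment history.
The imbalance in prior employment history arose from how participants were allocated, not from anything the programme did; and prior employment history independently affects the outcome. The pooled gap is confounded — condition on prior employment history.
Within each level — recent employment: 82.4% vs 64.3%; long-term unemployed: 31.3% vs 16.3% — Provider 1 is higher every time.

increases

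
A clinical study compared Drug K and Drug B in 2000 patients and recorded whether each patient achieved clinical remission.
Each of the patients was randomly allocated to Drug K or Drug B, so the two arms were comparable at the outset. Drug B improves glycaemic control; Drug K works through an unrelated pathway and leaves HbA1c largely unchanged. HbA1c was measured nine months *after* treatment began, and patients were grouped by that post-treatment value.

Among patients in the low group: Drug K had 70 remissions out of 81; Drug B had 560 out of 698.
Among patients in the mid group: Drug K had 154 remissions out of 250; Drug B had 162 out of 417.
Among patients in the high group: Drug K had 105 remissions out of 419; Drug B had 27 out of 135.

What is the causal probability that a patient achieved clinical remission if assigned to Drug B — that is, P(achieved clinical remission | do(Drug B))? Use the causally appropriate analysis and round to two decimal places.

Because the drug influences HbA1c, HbA1c is a post-treatment mediator, not a confounder. Stratifying on it would bias the estimate; the causal effect is the crude pooled difference.
So P(outcome | do(Drug B)) is just the pooled rate for Drug B: 749/1250 = 0.599.

0.60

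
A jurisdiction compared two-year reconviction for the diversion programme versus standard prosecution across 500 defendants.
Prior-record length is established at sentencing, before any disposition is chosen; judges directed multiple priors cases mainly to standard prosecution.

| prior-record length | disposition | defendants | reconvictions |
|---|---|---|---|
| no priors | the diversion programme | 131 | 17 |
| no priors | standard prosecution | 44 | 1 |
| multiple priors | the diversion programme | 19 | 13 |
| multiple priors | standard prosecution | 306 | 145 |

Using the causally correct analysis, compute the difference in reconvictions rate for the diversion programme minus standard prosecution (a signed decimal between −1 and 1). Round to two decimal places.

standard prosecution is lower inside every prior-record length stratum but the diversion programme is lower in aggregate. Whether to stratify depends on how prior-record length relates to the disposition.
Prior-record length differs across dispositions for reasons unrelated to any effect of the disposition itself, and it separately predicts the outcome — a classic confounder. We must compare within prior-record length levels.
Adjusting over the population distribution of prior-record length: 0.350·(0.130−0.023) + 0.650·(0.684−0.474) = +0.174.

+0.17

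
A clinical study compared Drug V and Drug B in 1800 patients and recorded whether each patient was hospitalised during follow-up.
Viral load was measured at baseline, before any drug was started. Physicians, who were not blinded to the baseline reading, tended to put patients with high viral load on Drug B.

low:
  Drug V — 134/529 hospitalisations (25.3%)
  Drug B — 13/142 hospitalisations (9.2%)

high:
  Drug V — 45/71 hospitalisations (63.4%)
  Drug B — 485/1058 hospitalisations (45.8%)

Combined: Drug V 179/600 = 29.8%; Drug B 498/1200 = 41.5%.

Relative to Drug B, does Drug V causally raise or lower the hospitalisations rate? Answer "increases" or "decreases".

Within every viral load level Drug B has the lower rate, yet pooled Drug V does — Simpson's reversal.
Here viral load is a common cause — it drives both which drug a case falls under and the outcome. The crude comparison mixes populations; the stratum-specific rates are the causally relevant ones.
Within each level — low: 25.3% vs 9.2%; high: 63.4% vs 45.8% — Drug B is lower every time.

increases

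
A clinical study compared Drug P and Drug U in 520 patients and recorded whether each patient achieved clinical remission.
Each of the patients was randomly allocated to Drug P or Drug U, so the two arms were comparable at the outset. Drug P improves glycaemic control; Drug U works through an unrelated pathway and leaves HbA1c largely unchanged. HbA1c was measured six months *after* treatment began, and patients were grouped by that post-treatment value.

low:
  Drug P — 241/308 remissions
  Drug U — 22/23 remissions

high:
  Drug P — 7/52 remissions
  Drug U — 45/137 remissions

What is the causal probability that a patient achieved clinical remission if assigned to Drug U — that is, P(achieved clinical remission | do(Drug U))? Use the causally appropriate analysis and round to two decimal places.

0.42

Drug U is higher inside every HbA1c stratum but Drug P is higher in aggregate. Whether to stratify depends on how HbA1c relates to the drug.
Stratifying would compare drugs among patients the drugs themselves sorted into HbA1c groups — a form of selection on an intermediate. The unconditioned pooled rates give the total causal effect.
So P(outcome | do(Drug U)) is just the pooled rate for Drug U: 67/160 = 0.419.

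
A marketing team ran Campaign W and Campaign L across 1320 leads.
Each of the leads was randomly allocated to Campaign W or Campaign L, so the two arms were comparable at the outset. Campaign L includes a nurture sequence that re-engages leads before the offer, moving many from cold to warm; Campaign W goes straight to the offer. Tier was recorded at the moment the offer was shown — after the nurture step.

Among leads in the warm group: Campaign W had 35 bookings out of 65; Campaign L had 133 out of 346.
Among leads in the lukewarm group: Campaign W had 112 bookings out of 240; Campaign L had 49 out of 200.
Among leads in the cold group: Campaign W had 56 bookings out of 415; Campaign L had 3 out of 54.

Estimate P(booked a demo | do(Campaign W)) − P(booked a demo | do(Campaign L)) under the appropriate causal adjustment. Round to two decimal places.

The engagement tier-specific comparison favours Campaign W throughout, but the pooled figures favour Campaign L. The question is whether to condition on engagement tier.
The distribution of engagement tier is itself part of what the campaign does — it is an intermediate outcome. Holding it fixed would remove that part of the effect; the total effect is the pooled difference.
The causal difference is the pooled difference: 0.282 − 0.308 = -0.026.

-0.03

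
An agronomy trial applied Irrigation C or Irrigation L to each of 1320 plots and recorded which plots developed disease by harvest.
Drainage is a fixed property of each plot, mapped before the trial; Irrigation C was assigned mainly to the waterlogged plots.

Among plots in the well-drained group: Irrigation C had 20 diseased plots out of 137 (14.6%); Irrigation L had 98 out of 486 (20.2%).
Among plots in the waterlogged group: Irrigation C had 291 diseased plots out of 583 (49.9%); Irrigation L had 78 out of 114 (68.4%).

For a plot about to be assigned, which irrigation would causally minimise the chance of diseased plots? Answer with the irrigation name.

Field drainage differs across irrigations for reasons unrelated to any effect of the irrigation itself, and it separately predicts the outcome — a classic confounder. We must compare within field drainage levels.
Within each level — well-drained: 14.6% vs 20.2%; waterlogged: 49.9% vs 68.4% — Irrigation C is lower every time.

Irrigation C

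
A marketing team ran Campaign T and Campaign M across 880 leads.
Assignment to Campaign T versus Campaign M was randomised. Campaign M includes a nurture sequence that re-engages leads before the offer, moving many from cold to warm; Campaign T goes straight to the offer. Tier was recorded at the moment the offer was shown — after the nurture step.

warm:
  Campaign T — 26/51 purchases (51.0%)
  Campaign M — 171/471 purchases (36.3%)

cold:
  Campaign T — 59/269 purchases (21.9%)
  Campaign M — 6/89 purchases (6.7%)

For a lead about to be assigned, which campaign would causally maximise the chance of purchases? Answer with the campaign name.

Campaign M

The stratified and pooled comparisons disagree (Campaign T wins within each engagement tier; Campaign M wins overall), so the answer turns on the causal role of engagement tier.
Engagement tier is downstream of the campaign. One should not condition on a consequence of treatment, so the overall rates are the right comparison.
Pooled: Campaign T 26.6% vs Campaign M 31.6%; Campaign M is higher overall.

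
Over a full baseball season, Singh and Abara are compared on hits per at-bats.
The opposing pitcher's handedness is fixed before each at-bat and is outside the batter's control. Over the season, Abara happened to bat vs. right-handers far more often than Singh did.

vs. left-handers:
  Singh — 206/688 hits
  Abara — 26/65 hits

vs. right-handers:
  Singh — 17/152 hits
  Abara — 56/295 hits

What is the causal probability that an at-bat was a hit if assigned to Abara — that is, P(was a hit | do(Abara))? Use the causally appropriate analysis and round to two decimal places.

0.32

Here pitcher handedness is a common cause — it drives both which player a case falls under and the outcome. The crude comparison mixes populations; the stratum-specific rates are the causally relevant ones.
Standardising Abara to the population pitcher handedness mix: 0.627·26/65 + 0.372·56/295 = 0.322.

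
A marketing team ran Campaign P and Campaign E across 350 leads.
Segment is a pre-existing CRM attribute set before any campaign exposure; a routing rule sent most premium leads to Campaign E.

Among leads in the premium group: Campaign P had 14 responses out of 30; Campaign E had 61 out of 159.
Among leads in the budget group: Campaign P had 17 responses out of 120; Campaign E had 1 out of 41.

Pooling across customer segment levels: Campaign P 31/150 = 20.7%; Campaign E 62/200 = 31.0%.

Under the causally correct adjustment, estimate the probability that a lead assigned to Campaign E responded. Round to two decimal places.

Campaign P is higher inside every customer segment stratum but Campaign E is higher in aggregate. Whether to stratify depends on how customer segment relates to the campaign.
Customer segment differs across campaigns for reasons unrelated to any effect of the campaign itself, and it separately predicts the outcome — a classic confounder. We must compare within customer segment levels.
Standardising Campaign E to the population customer segment mix: 0.540·61/159 + 0.460·1/41 = 0.218.

0.22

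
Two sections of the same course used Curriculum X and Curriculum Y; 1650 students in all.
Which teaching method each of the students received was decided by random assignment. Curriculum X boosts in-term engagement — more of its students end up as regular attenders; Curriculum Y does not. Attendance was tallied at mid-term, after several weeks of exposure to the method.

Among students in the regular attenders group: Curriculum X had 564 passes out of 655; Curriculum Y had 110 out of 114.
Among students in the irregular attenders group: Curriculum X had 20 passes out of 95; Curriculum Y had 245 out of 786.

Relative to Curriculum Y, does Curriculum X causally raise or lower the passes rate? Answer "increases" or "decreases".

increases

The stratified and pooled comparisons disagree (Curriculum Y wins within each mid-term attendance; Curriculum X wins overall), so the answer turns on the causal role of mid-term attendance.
Mid-term attendance is recorded after the teaching method and is itself shifted by it — it sits on the causal path from teaching method to outcome. Conditioning on a mediator would strip out part of the effect we want; the pooled comparison gives the total causal effect.
Pooled: Curriculum X 77.9% vs Curriculum Y 39.4%; Curriculum X is higher overall.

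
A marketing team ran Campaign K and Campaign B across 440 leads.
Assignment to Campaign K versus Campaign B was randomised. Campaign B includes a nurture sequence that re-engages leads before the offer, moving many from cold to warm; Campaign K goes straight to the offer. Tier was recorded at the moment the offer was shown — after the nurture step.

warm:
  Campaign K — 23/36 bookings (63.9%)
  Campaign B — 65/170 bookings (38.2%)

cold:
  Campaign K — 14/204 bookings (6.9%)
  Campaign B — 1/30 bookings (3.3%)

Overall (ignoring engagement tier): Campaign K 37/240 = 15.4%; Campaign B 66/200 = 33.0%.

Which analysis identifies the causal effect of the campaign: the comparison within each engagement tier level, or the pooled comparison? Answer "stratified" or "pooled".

Stratifying would compare campaigns among leads the campaigns themselves sorted into engagement tier groups — a form of selection on an intermediate. The unconditioned pooled rates give the total causal effect.
Pooled: Campaign K 15.4% vs Campaign B 33.0%; Campaign B is higher overall.

pooled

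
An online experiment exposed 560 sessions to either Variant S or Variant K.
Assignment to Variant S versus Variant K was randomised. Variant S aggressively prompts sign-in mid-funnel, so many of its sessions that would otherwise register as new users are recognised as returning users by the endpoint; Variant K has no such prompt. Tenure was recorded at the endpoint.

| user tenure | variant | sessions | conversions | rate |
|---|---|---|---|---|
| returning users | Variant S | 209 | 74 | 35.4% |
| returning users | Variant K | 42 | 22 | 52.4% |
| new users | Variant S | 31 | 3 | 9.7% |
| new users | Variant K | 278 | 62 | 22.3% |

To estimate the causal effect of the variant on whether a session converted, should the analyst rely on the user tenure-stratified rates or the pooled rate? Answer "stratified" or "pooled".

Variant K is higher inside every user tenure stratum but Variant S is higher in aggregate. Whether to stratify depends on how user tenure relates to the variant.
User tenure is recorded after the variant and is itself shifted by it — it sits on the causal path from variant to outcome. Conditioning on a mediator would strip out part of the effect we want; the pooled comparison gives the total causal effect.
Pooled: Variant S 32.1% vs Variant K 26.2%; Variant S is higher overall.

pooled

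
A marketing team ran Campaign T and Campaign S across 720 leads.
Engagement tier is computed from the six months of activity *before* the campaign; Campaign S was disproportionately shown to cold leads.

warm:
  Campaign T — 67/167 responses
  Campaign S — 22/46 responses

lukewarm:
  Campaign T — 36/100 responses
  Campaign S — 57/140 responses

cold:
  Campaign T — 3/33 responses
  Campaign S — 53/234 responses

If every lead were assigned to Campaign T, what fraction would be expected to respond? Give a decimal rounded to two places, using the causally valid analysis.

The imbalance in engagement tier arose from how leads were allocated, not from anything the campaign did; and engagement tier independently affects the outcome. The pooled gap is confounded — condition on engagement tier.
Standardising Campaign T to the population engagement tier mix: 0.296·67/167 + 0.333·36/100 + 0.371·3/33 = 0.272.

0.27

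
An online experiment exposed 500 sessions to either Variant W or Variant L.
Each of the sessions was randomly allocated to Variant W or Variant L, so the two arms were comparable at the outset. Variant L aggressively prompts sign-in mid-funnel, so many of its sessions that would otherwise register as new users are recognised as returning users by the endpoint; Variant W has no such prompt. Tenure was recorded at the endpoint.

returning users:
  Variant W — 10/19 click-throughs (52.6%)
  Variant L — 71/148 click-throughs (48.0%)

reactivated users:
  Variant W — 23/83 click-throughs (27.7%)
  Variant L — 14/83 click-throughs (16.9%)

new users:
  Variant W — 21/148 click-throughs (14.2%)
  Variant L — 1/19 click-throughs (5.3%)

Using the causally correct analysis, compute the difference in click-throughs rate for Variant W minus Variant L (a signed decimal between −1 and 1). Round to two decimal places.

Stratifying would compare variants among sessions the variants themselves sorted into user tenure groups — a form of selection on an intermediate. The unconditioned pooled rates give the total causal effect.
The causal difference is the pooled difference: 0.216 − 0.344 = -0.128.

-0.13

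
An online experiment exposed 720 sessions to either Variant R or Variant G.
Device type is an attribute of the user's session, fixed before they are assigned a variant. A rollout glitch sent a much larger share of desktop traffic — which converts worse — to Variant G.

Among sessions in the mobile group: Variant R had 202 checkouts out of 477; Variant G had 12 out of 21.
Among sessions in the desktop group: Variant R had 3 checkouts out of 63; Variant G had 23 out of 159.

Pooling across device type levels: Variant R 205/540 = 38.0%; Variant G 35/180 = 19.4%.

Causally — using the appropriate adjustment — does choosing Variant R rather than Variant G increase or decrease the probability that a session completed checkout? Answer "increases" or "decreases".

Variant G is higher inside every device type stratum but Variant R is higher in aggregate. Whether to stratify depends on how device type relates to the variant.
Device type differs across variants for reasons unrelated to any effect of the variant itself, and it separately predicts the outcome — a classic confounder. We must compare within device type levels.
Within each level — mobile: 42.3% vs 57.1%; desktop: 4.8% vs 14.5% — Variant G is higher every time.

decreases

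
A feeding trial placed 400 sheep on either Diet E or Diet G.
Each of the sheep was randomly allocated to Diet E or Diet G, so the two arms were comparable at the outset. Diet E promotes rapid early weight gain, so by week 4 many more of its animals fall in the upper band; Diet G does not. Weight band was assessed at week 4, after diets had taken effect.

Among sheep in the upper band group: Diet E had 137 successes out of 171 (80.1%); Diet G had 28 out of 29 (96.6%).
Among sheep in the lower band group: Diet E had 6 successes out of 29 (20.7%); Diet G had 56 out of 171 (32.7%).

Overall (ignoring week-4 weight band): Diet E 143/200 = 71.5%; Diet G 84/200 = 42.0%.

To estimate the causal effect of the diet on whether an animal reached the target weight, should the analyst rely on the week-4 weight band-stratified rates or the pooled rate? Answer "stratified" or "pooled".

Diet G is higher inside every week-4 weight band stratum but Diet E is higher in aggregate. Whether to stratify depends on how week-4 weight band relates to the diet.
Week-4 weight band is recorded after the diet and is itself shifted by it — it sits on the causal path from diet to outcome. Conditioning on a mediator would strip out part of the effect we want; the pooled comparison gives the total causal effect.
Pooled: Diet E 71.5% vs Diet G 42.0%; Diet E is higher overall.

pooled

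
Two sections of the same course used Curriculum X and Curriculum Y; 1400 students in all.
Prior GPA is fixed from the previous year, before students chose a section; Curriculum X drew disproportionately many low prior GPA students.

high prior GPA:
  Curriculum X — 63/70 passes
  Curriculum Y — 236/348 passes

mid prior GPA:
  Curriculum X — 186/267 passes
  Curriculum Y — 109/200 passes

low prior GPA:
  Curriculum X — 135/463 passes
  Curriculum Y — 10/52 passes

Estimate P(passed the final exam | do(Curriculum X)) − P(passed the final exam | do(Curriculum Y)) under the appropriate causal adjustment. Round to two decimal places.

Within every prior GPA band level Curriculum X has the higher rate, yet pooled Curriculum Y does — Simpson's reversal.
The imbalance in prior GPA band arose from how students were allocated, not from anything the teaching method did; and prior GPA band independently affects the outcome. The pooled gap is confounded — condition on prior GPA band.
Adjusting over the population distribution of prior GPA band: 0.299·(0.900−0.678) + 0.334·(0.697−0.545) + 0.368·(0.292−0.192) = +0.153.

+0.15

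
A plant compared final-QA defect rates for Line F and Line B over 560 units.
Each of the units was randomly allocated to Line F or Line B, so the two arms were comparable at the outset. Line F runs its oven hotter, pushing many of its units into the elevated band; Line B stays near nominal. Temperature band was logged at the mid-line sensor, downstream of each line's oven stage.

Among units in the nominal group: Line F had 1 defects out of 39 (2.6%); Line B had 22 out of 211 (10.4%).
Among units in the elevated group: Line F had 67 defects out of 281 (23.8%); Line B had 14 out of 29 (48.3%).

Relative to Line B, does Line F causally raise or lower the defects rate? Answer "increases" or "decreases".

increases

Within every in-process temperature band level Line F has the lower rate, yet pooled Line B does — Simpson's reversal.
In-process temperature band lies on the pathway line → in-process temperature band → outcome, so adjusting for it blocks the indirect effect. For the total causal effect of line, use the unadjusted pooled rates.
Pooled: Line F 21.2% vs Line B 15.0%; Line B is lower overall.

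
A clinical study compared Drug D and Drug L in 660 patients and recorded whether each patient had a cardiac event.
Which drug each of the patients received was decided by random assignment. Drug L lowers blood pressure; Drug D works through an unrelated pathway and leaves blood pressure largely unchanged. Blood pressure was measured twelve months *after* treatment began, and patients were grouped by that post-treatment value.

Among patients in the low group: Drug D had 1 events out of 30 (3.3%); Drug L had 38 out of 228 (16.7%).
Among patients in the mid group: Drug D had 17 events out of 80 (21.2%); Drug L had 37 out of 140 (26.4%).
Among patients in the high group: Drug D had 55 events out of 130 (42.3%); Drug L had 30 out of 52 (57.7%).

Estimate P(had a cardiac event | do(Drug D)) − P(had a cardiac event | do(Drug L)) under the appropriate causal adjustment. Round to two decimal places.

+0.05

Drug D is lower inside every blood pressure stratum but Drug L is lower in aggregate. Whether to stratify depends on how blood pressure relates to the drug.
Blood pressure is recorded after the drug and is itself shifted by it — it sits on the causal path from drug to outcome. Conditioning on a mediator would strip out part of the effect we want; the pooled comparison gives the total causal effect.
The causal difference is the pooled difference: 0.304 − 0.250 = +0.054.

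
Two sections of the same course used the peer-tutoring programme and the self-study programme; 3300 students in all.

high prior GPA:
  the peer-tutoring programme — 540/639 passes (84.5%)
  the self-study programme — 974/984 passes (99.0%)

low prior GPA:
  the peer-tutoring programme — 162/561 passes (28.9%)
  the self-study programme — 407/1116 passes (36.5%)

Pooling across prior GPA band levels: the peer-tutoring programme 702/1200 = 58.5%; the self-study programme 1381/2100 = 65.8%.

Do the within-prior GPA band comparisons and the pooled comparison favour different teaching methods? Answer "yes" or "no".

no

Within each prior GPA band level (high prior GPA 84.5% vs 99.0%; low prior GPA 28.9% vs 36.5%), the self-study programme has the higher rate every time. Pooled: 58.5% vs 65.8% — the self-study programme has the higher rate overall. They agree.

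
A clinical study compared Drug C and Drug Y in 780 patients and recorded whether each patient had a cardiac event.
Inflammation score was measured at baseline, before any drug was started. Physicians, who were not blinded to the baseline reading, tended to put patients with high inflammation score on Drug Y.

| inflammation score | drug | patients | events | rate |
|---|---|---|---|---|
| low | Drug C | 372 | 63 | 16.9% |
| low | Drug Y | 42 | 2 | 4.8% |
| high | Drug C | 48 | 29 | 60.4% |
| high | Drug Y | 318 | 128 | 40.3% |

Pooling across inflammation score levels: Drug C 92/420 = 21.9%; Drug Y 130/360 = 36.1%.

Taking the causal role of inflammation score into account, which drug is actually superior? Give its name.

The stratified and pooled comparisons disagree (Drug Y wins within each inflammation score; Drug C wins overall), so the answer turns on the causal role of inflammation score.
Inflammation score satisfies the back-door criterion: it is not a descendant of the drug, and it blocks the spurious path from drug to outcome. Adjusting for it (i.e., using the within-inflammation score rates) gives the causal effect.
Within each level — low: 16.9% vs 4.8%; high: 60.4% vs 40.3% — Drug Y is lower every time.

Drug Y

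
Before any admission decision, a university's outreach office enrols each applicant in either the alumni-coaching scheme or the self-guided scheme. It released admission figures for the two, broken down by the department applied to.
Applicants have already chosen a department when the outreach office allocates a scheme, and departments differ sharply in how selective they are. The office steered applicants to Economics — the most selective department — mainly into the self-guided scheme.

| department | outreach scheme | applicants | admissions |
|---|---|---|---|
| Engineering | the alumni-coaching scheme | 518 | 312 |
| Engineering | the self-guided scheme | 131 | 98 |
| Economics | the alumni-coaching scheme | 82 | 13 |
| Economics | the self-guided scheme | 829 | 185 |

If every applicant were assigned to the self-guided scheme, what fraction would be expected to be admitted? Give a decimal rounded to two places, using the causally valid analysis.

The stratified and pooled comparisons disagree (the self-guided scheme wins within each department; the alumni-coaching scheme wins overall), so the answer turns on the causal role of department.
Since department is a pre-existing factor (not a product of the outreach scheme) and it affects the outcome on its own, it is a confounder. The stratified rates, not the pooled rate, identify the causal effect.
Standardising the self-guided scheme to the population department mix: 0.416·98/131 + 0.584·185/829 = 0.442.

0.44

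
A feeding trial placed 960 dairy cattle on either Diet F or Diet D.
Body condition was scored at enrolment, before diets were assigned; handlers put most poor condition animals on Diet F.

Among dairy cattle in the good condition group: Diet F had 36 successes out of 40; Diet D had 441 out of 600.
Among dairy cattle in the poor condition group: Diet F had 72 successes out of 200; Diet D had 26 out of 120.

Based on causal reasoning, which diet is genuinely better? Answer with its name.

Diet F

Diet F is higher inside every starting body condition stratum but Diet D is higher in aggregate. Whether to stratify depends on how starting body condition relates to the diet.
Nothing the diet does changes starting body condition; the imbalance is an allocation artefact. With starting body condition also predicting the outcome, the pooled figure is confounded, and the within-stratum comparison is the causal one.
Within each level — good condition: 90.0% vs 73.5%; poor condition: 36.0% vs 21.7% — Diet F is higher every time.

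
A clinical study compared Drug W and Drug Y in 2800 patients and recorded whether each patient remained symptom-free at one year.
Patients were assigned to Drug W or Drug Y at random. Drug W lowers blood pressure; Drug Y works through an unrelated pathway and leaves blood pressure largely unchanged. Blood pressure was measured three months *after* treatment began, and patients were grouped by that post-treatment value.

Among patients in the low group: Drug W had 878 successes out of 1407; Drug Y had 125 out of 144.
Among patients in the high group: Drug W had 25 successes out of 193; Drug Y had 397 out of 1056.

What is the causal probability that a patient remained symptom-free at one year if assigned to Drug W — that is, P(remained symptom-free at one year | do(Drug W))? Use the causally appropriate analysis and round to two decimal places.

0.56

Blood pressure lies on the pathway drug → blood pressure → outcome, so adjusting for it blocks the indirect effect. For the total causal effect of drug, use the unadjusted pooled rates.
So P(outcome | do(Drug W)) is just the pooled rate for Drug W: 903/1600 = 0.564.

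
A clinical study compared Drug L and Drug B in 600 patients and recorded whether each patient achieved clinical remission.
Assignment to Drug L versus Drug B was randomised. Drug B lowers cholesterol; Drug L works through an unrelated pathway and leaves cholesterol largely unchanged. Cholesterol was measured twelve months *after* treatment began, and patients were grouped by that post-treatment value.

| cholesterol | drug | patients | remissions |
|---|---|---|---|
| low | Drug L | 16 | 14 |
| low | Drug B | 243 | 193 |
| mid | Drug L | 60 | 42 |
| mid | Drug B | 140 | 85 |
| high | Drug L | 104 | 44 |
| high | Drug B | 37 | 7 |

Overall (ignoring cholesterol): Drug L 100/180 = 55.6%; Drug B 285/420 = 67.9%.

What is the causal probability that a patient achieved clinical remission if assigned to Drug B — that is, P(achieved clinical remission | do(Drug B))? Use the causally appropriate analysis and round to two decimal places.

Drug L is higher inside every cholesterol stratum but Drug B is higher in aggregate. Whether to stratify depends on how cholesterol relates to the drug.
Cholesterol is recorded after the drug and is itself shifted by it — it sits on the causal path from drug to outcome. Conditioning on a mediator would strip out part of the effect we want; the pooled comparison gives the total causal effect.
So P(outcome | do(Drug B)) is just the pooled rate for Drug B: 285/420 = 0.679.

0.68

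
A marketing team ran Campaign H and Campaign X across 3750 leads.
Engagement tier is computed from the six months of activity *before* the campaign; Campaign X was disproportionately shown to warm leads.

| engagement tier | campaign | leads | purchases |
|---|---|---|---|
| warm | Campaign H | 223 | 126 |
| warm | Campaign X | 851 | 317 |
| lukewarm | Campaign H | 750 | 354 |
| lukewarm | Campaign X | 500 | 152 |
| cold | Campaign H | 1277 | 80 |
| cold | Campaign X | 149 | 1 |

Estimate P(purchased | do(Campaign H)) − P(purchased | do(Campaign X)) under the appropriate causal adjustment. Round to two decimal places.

Engagement tier differs across campaigns for reasons unrelated to any effect of the campaign itself, and it separately predicts the outcome — a classic confounder. We must compare within engagement tier levels.
Adjusting over the population distribution of engagement tier: 0.286·(0.565−0.373) + 0.333·(0.472−0.304) + 0.380·(0.063−0.007) = +0.132.

+0.13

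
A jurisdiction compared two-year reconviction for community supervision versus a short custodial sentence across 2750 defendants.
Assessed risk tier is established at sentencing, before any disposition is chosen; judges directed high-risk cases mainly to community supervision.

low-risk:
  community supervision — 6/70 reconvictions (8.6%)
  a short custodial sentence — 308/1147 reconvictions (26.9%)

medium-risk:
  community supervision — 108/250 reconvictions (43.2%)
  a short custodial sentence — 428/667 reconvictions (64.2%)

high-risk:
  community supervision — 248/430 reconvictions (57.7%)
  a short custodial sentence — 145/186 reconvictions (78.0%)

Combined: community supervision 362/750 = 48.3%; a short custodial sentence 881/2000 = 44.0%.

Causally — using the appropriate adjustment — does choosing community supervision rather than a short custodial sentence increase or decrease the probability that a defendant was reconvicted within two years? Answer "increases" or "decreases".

The stratified and pooled comparisons disagree (community supervision wins within each assessed risk tier; a short custodial sentence wins overall), so the answer turns on the causal role of assessed risk tier.
Assessed risk tier is set before the disposition has any effect — it is not caused by the disposition — and it independently drives the outcome. That makes it a confounder, so the causal comparison is within assessed risk tier levels.
Within each level — low-risk: 8.6% vs 26.9%; medium-risk: 43.2% vs 64.2%; high-risk: 57.7% vs 78.0% — community supervision is lower every time.

decreases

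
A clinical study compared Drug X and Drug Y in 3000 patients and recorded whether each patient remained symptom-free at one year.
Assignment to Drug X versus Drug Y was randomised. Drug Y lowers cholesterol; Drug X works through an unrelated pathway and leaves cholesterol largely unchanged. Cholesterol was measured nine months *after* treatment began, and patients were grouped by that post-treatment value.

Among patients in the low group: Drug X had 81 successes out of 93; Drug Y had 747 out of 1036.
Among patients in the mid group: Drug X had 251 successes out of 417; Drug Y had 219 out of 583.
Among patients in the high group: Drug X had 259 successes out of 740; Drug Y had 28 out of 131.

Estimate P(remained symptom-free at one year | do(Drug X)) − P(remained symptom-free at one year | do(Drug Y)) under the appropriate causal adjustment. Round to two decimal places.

Cholesterol here is a post-treatment variable shaped by the drug; conditioning on it would introduce bias rather than remove it. The overall comparison is the causal one.
The causal difference is the pooled difference: 0.473 − 0.568 = -0.095.

-0.10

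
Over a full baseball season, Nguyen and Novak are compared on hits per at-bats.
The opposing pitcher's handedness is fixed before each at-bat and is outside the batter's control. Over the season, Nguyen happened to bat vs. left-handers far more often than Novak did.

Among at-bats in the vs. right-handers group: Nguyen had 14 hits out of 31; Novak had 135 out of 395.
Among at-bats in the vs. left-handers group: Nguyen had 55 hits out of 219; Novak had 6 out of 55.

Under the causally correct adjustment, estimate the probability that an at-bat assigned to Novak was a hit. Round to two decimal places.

0.25

Within every pitcher handedness level Nguyen has the higher rate, yet pooled Novak does — Simpson's reversal.
Pitcher handedness differs across players for reasons unrelated to any effect of the player itself, and it separately predicts the outcome — a classic confounder. We must compare within pitcher handedness levels.
Standardising Novak to the population pitcher handedness mix: 0.609·135/395 + 0.391·6/55 = 0.251.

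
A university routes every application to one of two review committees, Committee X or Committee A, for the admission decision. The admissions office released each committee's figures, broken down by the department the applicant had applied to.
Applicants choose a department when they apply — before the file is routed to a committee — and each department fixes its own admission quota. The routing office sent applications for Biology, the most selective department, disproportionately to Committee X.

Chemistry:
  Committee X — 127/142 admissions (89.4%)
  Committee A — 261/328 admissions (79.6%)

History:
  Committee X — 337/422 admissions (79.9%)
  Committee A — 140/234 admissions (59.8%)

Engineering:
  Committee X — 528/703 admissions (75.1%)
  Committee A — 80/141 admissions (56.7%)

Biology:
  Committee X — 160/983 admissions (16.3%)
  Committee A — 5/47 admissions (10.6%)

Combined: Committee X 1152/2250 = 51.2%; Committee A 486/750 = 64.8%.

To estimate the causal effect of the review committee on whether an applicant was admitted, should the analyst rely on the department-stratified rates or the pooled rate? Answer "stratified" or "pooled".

The stratified and pooled comparisons disagree (Committee X wins within each department; Committee A wins overall), so the answer turns on the causal role of department.
Nothing the review committee does changes department; the imbalance is an allocation artefact. With department also predicting the outcome, the pooled figure is confounded, and the within-stratum comparison is the causal one.
Within each level — Chemistry: 89.4% vs 79.6%; History: 79.9% vs 59.8%; Engineering: 75.1% vs 56.7%; Biology: 16.3% vs 10.6% — Committee X is higher every time.

stratified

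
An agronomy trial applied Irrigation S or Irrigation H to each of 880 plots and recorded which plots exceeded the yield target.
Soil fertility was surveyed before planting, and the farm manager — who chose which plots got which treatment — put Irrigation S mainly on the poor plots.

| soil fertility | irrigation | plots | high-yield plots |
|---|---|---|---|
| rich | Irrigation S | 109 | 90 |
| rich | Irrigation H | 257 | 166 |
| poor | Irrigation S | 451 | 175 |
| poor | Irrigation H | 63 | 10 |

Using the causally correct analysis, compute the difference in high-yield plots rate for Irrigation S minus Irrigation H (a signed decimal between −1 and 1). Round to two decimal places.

The stratified and pooled comparisons disagree (Irrigation S wins within each soil fertility; Irrigation H wins overall), so the answer turns on the causal role of soil fertility.
The imbalance in soil fertility arose from how plots were allocated, not from anything the irrigation did; and soil fertility independently affects the outcome. The pooled gap is confounded — condition on soil fertility.
Adjusting over the population distribution of soil fertility: 0.416·(0.826−0.646) + 0.584·(0.388−0.159) = +0.209.

+0.21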